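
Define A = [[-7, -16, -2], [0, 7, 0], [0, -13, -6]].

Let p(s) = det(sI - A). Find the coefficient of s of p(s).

p(s) = s^3 + 6s^2 - 49s - 294.
The coefficient of s is -49.

-49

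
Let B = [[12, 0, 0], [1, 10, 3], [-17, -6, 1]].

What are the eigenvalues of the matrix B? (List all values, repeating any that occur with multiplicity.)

4, 7, 12

The characteristic polynomial is p(t) = det(tI - B).
Cofactor expansion gives p(t) = t^3 - 23t^2 + 160t - 336.
Try t = 4: p(4) = 0, so 4 is a root.
Dividing by (t - 4) leaves t^2 - 19t + 84.
The quadratic factors as (t - 7)·(t - 12).
Eigenvalues: 4, 7, 12.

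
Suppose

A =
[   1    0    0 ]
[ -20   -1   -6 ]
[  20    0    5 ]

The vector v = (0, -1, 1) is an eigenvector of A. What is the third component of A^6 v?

15625

First find the eigenvalue: Av = (0, -5, 5) = 5·(0, -1, 1), so λ = 5.
Then A^6 v = λ^6·v = 5^6·(0, -1, 1) = 15625·(0, -1, 1) = (0, -15625, 15625).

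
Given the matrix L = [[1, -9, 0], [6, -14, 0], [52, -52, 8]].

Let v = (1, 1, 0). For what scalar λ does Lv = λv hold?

Compute Lv: L·(1, 1, 0) = (-8, -8, 0).
Since Lv = λv, compare component 1: -8 = λ·1, so λ = -8.

-8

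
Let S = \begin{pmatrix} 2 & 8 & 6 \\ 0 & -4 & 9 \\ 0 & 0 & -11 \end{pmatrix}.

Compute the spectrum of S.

S is upper triangular, so its eigenvalues are the diagonal entries.
Diagonal: 2, -4, -11.

-11, -4, 2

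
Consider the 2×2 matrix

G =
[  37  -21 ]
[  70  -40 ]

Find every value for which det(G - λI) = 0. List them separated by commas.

-5, 2

det(G - λI) = (37 - λ)(-40 - λ) - (-21)·(70) = λ^2 + 3λ - 10.
This factors as (λ + 5)·(λ - 2) = 0.
Eigenvalues: -5, 2.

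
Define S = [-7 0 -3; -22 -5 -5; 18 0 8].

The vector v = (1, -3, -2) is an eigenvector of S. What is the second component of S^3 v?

3

First find the eigenvalue: Sv = (-1, 3, 2) = -1·(1, -3, -2), so λ = -1.
Then S^3 v = λ^3·v = (-1)^3·(1, -3, -2) = -1·(1, -3, -2) = (-1, 3, 2).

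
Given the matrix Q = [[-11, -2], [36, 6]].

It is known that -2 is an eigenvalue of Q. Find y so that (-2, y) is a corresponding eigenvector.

9

We need (Q + 2I)v = 0.
Q + 2I = [[-9, -2], [36, 8]].
Row 1: (-9)·-2 + (-2)·y = 0
Row 2: (36)·-2 + (8)·y = 0
Solving gives y = 9.
Check: Q·(-2, 9) = (4, -18) = -2·(-2, 9).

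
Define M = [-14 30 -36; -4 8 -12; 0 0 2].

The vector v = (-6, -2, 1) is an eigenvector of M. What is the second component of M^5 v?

-64

First find the eigenvalue: Mv = (-12, -4, 2) = 2·(-6, -2, 1), so λ = 2.
Then M^5 v = λ^5·v = 2^5·(-6, -2, 1) = 32·(-6, -2, 1) = (-192, -64, 32).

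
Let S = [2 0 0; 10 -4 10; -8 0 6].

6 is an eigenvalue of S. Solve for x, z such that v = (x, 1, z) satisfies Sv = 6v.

We need (S - 6I)v = 0.
S - 6I = [[-4, 0, 0], [10, -10, 10], [-8, 0, 0]].
Row 1: (-4)·x + (0)·1 + (0)·z = 0
Row 2: (10)·x + (-10)·1 + (10)·z = 0
Row 3: (-8)·x + (0)·1 + (0)·z = 0
Solving gives x = 0, z = 1.
Check: S·(0, 1, 1) = (0, 6, 6) = 6·(0, 1, 1).

0, 1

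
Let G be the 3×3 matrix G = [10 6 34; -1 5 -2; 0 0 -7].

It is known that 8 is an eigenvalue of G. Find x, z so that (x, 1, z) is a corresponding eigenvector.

-3, 0

We need (G - 8I)v = 0.
G - 8I = [[2, 6, 34], [-1, -3, -2], [0, 0, -15]].
Row 1: (2)·x + (6)·1 + (34)·z = 0
Row 2: (-1)·x + (-3)·1 + (-2)·z = 0
Row 3: (0)·x + (0)·1 + (-15)·z = 0
Solving gives x = -3, z = 0.
Check: G·(-3, 1, 0) = (-24, 8, 0) = 8·(-3, 1, 0).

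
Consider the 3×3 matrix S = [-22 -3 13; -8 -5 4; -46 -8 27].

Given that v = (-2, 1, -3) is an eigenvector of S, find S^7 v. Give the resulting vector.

First find the eigenvalue: Sv = (2, -1, 3) = -1·(-2, 1, -3), so λ = -1.
Then S^7 v = λ^7·v = (-1)^7·(-2, 1, -3) = -1·(-2, 1, -3) = (2, -1, 3).

(2, -1, 3)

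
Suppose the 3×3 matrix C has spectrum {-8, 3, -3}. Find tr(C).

-8

trace(C) is the sum of the eigenvalues: (-8) + (3) + (-3) = -8.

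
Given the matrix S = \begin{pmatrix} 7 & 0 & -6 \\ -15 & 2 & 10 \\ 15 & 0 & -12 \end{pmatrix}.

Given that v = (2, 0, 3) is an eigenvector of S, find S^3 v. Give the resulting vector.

(-16, 0, -24)

First find the eigenvalue: Sv = (-4, 0, -6) = -2·(2, 0, 3), so λ = -2.
Then S^3 v = λ^3·v = (-2)^3·(2, 0, 3) = -8·(2, 0, 3) = (-16, 0, -24).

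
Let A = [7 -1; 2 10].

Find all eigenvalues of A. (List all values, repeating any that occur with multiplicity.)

8, 9

det(A - rI) = (7 - r)(10 - r) - (-1)·(2) = r^2 - 17r + 72.
This factors as (r - 8)·(r - 9) = 0.
Eigenvalues: 8, 9.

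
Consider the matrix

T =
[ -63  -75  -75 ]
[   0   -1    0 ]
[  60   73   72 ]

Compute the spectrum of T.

Compute the characteristic polynomial p(t) = det(tI - T).
Expanding along the first row, p(t) = t^3 - 8t^2 - 45t - 36.
Rational-root test: t = -1 gives p(-1) = 0.
Factor out (t + 1): p(t) = (t + 1)·(t^2 - 9t - 36).
The quadratic factors as (t + 3)·(t - 12).
Eigenvalues: -3, -1, 12.

-3, -1, 12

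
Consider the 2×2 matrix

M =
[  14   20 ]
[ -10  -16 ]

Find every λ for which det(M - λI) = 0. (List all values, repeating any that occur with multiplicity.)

-6, 4

det(M - rI) = (14 - r)(-16 - r) - (20)·(-10) = r^2 + 2r - 24.
This factors as (r + 6)·(r - 4) = 0.
Eigenvalues: -6, 4.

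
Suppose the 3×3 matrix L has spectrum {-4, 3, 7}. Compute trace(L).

trace(L) is the sum of the eigenvalues: (-4) + (3) + (7) = 6.

6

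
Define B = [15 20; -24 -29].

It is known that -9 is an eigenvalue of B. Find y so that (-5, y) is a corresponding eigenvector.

We need (B + 9I)v = 0.
B + 9I = [[24, 20], [-24, -20]].
Row 1: (24)·-5 + (20)·y = 0
Row 2: (-24)·-5 + (-20)·y = 0
Solving gives y = 6.
Check: B·(-5, 6) = (45, -54) = -9·(-5, 6).

6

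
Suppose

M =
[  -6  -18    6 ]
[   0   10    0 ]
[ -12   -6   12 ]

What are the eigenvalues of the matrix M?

The characteristic polynomial is p(t) = det(tI - M).
Expanding along the first row, p(t) = t^3 - 16t^2 + 60t.
Since p(0) = 0, t = 0 is a root.
Dividing by t leaves t^2 - 16t + 60.
The quadratic factors as (t - 6)·(t - 10).
Eigenvalues: 0, 6, 10.

0, 6, 10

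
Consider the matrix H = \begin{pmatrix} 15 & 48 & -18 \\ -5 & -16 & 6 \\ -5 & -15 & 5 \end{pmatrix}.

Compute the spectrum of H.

Compute the characteristic polynomial p(lambda) = det(lambda·I - H).
Expanding along the first row, p(lambda) = lambda^3 - 4·lambda^2 - 5·lambda.
Rational-root test: lambda = -1 gives p(-1) = 0.
Dividing by (lambda + 1) leaves lambda^2 - 5·lambda.
The quadratic factors as lambda·(lambda - 5).
Eigenvalues: -1, 0, 5.

-1, 0, 5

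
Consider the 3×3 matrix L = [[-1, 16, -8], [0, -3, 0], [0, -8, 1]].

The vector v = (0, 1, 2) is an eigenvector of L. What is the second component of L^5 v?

First find the eigenvalue: Lv = (0, -3, -6) = -3·(0, 1, 2), so λ = -3.
Then L^5 v = λ^5·v = (-3)^5·(0, 1, 2) = -243·(0, 1, 2) = (0, -243, -486).

-243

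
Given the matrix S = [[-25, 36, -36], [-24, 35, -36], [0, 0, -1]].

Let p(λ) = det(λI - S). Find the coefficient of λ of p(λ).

p(λ) = λ^3 - 9λ^2 - 21λ - 11.
The coefficient of λ is -21.

-21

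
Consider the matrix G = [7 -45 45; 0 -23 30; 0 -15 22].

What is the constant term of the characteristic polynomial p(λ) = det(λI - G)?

p(0) = det(0·I − G) = det(−G) = (−1)^3·det(G).
det(G) = -392, so p(0) = 392.

392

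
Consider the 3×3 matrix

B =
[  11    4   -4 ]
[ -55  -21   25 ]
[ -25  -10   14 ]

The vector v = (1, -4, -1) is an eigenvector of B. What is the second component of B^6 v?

First find the eigenvalue: Bv = (-1, 4, 1) = -1·(1, -4, -1), so λ = -1.
Then B^6 v = λ^6·v = (-1)^6·(1, -4, -1) = 1·(1, -4, -1) = (1, -4, -1).

-4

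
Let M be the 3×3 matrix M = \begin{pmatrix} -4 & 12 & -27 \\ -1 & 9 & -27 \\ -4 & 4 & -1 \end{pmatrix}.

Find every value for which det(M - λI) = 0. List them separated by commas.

-3, -1, 8

Compute the characteristic polynomial p(μ) = det(μI - M).
Expanding the 3×3 determinant: p(μ) = μ^3 - 4μ^2 - 29μ - 24.
Try μ = -1: p(-1) = 0, so -1 is a root.
Factor out (μ + 1): p(μ) = (μ + 1)·(μ^2 - 5μ - 24).
The quadratic factors as (μ + 3)·(μ - 8).
Eigenvalues: -3, -1, 8.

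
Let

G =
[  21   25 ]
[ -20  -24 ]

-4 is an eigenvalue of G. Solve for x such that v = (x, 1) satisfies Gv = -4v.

-1

We need (G + 4I)v = 0.
G + 4I = [[25, 25], [-20, -20]].
Row 1: (25)·x + (25)·1 = 0
Row 2: (-20)·x + (-20)·1 = 0
Solving gives x = -1.
Check: G·(-1, 1) = (4, -4) = -4·(-1, 1).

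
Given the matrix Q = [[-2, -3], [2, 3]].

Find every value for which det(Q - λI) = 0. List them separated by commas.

det(Q - λI) = (-2 - λ)(3 - λ) - (-3)·(2) = λ^2 - λ.
This factors as λ·(λ - 1) = 0.
Eigenvalues: 0, 1.

0, 1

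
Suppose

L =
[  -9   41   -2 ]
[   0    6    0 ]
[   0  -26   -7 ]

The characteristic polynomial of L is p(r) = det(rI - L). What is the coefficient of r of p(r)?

p(r) = r^3 + 10r^2 - 33r - 378.
The coefficient of r is -33.

-33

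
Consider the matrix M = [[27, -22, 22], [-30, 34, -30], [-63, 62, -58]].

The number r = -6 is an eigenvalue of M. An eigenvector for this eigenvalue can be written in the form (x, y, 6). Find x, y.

-2, 3

We need (M + 6I)v = 0.
M + 6I = [[33, -22, 22], [-30, 40, -30], [-63, 62, -52]].
Row 1: (33)·x + (-22)·y + (22)·6 = 0
Row 2: (-30)·x + (40)·y + (-30)·6 = 0
Row 3: (-63)·x + (62)·y + (-52)·6 = 0
Solving gives x = -2, y = 3.
Check: M·(-2, 3, 6) = (12, -18, -36) = -6·(-2, 3, 6).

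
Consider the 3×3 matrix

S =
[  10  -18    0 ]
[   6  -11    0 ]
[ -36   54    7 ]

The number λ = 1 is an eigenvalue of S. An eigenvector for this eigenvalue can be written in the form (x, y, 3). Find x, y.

We need (S - 1I)v = 0.
S - 1I = [[9, -18, 0], [6, -12, 0], [-36, 54, 6]].
Row 1: (9)·x + (-18)·y + (0)·3 = 0
Row 2: (6)·x + (-12)·y + (0)·3 = 0
Row 3: (-36)·x + (54)·y + (6)·3 = 0
Solving gives x = 2, y = 1.
Check: S·(2, 1, 3) = (2, 1, 3) = 1·(2, 1, 3).

2, 1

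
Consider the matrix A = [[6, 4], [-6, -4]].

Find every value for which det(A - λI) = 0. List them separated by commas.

0, 2

det(A - μI) = (6 - μ)(-4 - μ) - (4)·(-6) = μ^2 - 2μ.
This factors as μ·(μ - 2) = 0.
Eigenvalues: 0, 2.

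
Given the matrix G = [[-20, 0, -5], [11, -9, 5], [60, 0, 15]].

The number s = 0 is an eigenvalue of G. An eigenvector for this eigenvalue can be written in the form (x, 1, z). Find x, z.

-1, 4

We need (G)v = 0.
G = [[-20, 0, -5], [11, -9, 5], [60, 0, 15]].
Row 1: (-20)·x + (0)·1 + (-5)·z = 0
Row 2: (11)·x + (-9)·1 + (5)·z = 0
Row 3: (60)·x + (0)·1 + (15)·z = 0
Solving gives x = -1, z = 4.
Check: G·(-1, 1, 4) = (0, 0, 0) = 0·(-1, 1, 4).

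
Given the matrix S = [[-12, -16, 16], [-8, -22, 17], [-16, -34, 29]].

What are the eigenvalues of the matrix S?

-5, -4, 4

Set up det(lambda·I - S) = 0.
Expanding along the first row, p(lambda) = lambda^3 + 5·lambda^2 - 16·lambda - 80.
Try lambda = -4: p(-4) = 0, so -4 is a root.
Factor out (lambda + 4): p(lambda) = (lambda + 4)·(lambda^2 + lambda - 20).
The quadratic factors as (lambda + 5)·(lambda - 4).
Eigenvalues: -5, -4, 4.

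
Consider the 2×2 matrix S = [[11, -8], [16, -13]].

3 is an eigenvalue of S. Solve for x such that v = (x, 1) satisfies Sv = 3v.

We need (S - 3I)v = 0.
S - 3I = [[8, -8], [16, -16]].
Row 1: (8)·x + (-8)·1 = 0
Row 2: (16)·x + (-16)·1 = 0
Solving gives x = 1.
Check: S·(1, 1) = (3, 3) = 3·(1, 1).

1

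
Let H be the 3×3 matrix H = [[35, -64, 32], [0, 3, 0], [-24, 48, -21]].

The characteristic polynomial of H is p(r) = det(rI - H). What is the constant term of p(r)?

p(r) = r^3 - 17r^2 + 75r - 99.
The constant term is -99.

-99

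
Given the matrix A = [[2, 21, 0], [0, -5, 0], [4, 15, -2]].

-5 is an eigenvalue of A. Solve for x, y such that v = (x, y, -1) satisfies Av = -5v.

We need (A + 5I)v = 0.
A + 5I = [[7, 21, 0], [0, 0, 0], [4, 15, 3]].
Row 1: (7)·x + (21)·y + (0)·-1 = 0
Row 2: (0)·x + (0)·y + (0)·-1 = 0
Row 3: (4)·x + (15)·y + (3)·-1 = 0
Solving gives x = -3, y = 1.
Check: A·(-3, 1, -1) = (15, -5, 5) = -5·(-3, 1, -1).

-3, 1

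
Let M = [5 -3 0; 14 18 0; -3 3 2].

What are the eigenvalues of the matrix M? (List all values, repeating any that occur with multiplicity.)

2, 11, 12

Set up det(rI - M) = 0.
Expanding the 3×3 determinant: p(r) = r^3 - 25r^2 + 178r - 264.
Since p(11) = 0, r = 11 is a root.
Dividing by (r - 11) leaves r^2 - 14r + 24.
The quadratic factors as (r - 2)·(r - 12).
Eigenvalues: 2, 11, 12.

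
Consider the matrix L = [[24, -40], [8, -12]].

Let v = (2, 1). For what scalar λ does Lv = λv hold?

Compute Lv: L·(2, 1) = (8, 4).
Since Lv = λv, compare component 1: 8 = λ·2, so λ = 4.

4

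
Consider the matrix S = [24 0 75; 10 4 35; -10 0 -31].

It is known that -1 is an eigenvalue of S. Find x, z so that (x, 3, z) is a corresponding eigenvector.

9, -3

We need (S + 1I)v = 0.
S + 1I = [[25, 0, 75], [10, 5, 35], [-10, 0, -30]].
Row 1: (25)·x + (0)·3 + (75)·z = 0
Row 2: (10)·x + (5)·3 + (35)·z = 0
Row 3: (-10)·x + (0)·3 + (-30)·z = 0
Solving gives x = 9, z = -3.
Check: S·(9, 3, -3) = (-9, -3, 3) = -1·(9, 3, -3).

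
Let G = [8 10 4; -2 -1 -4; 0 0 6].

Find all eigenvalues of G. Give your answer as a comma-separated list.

The characteristic polynomial is p(λ) = det(λI - G).
Expanding the 3×3 determinant: p(λ) = λ^3 - 13λ^2 + 54λ - 72.
Since p(3) = 0, λ = 3 is a root.
Factor out (λ - 3): p(λ) = (λ - 3)·(λ^2 - 10λ + 24).
The quadratic factors as (λ - 4)·(λ - 6).
Eigenvalues: 3, 4, 6.

3, 4, 6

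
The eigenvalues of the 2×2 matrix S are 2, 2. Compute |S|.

det(S) is the product of the eigenvalues: (2) · (2) = 4.

4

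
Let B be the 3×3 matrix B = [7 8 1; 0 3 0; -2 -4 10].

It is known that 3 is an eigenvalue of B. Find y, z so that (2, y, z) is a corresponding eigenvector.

We need (B - 3I)v = 0.
B - 3I = [[4, 8, 1], [0, 0, 0], [-2, -4, 7]].
Row 1: (4)·2 + (8)·y + (1)·z = 0
Row 2: (0)·2 + (0)·y + (0)·z = 0
Row 3: (-2)·2 + (-4)·y + (7)·z = 0
Solving gives y = -1, z = 0.
Check: B·(2, -1, 0) = (6, -3, 0) = 3·(2, -1, 0).

-1, 0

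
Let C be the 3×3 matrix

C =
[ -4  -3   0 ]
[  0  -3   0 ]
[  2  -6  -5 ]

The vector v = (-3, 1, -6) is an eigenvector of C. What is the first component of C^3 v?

First find the eigenvalue: Cv = (9, -3, 18) = -3·(-3, 1, -6), so λ = -3.
Then C^3 v = λ^3·v = (-3)^3·(-3, 1, -6) = -27·(-3, 1, -6) = (81, -27, 162).

81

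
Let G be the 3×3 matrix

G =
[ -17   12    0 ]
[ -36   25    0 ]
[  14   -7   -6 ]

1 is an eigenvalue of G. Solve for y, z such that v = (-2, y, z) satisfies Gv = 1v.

We need (G - 1I)v = 0.
G - 1I = [[-18, 12, 0], [-36, 24, 0], [14, -7, -7]].
Row 1: (-18)·-2 + (12)·y + (0)·z = 0
Row 2: (-36)·-2 + (24)·y + (0)·z = 0
Row 3: (14)·-2 + (-7)·y + (-7)·z = 0
Solving gives y = -3, z = -1.
Check: G·(-2, -3, -1) = (-2, -3, -1) = 1·(-2, -3, -1).

-3, -1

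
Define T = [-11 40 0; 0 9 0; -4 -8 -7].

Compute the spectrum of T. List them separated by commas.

Set up det(rI - T) = 0.
Cofactor expansion gives p(r) = r^3 + 9r^2 - 85r - 693.
Try r = -7: p(-7) = 0, so -7 is a root.
Dividing by (r + 7) leaves r^2 + 2r - 99.
The quadratic factors as (r + 11)·(r - 9).
Eigenvalues: -11, -7, 9.

-11, -7, 9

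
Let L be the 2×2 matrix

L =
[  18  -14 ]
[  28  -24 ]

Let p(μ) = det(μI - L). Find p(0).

-40

p(0) = det(0·I − L) = det(−L) = (−1)^2·det(L).
det(L) = -40, so p(0) = -40.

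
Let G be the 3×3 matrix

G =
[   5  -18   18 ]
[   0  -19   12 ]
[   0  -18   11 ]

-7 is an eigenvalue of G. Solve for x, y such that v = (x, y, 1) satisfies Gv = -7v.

We need (G + 7I)v = 0.
G + 7I = [[12, -18, 18], [0, -12, 12], [0, -18, 18]].
Row 1: (12)·x + (-18)·y + (18)·1 = 0
Row 2: (0)·x + (-12)·y + (12)·1 = 0
Row 3: (0)·x + (-18)·y + (18)·1 = 0
Solving gives x = 0, y = 1.
Check: G·(0, 1, 1) = (0, -7, -7) = -7·(0, 1, 1).

0, 1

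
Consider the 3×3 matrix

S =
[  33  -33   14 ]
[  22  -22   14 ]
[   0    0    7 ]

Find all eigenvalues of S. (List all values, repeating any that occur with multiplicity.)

0, 7, 11

Compute the characteristic polynomial p(μ) = det(μI - S).
Cofactor expansion gives p(μ) = μ^3 - 18μ^2 + 77μ.
Since p(0) = 0, μ = 0 is a root.
Factor out μ: p(μ) = μ·(μ^2 - 18μ + 77).
The quadratic factors as (μ - 7)·(μ - 11).
Eigenvalues: 0, 7, 11.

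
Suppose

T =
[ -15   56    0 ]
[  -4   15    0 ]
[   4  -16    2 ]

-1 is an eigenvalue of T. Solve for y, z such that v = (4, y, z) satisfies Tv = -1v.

1, 0

We need (T + 1I)v = 0.
T + 1I = [[-14, 56, 0], [-4, 16, 0], [4, -16, 3]].
Row 1: (-14)·4 + (56)·y + (0)·z = 0
Row 2: (-4)·4 + (16)·y + (0)·z = 0
Row 3: (4)·4 + (-16)·y + (3)·z = 0
Solving gives y = 1, z = 0.
Check: T·(4, 1, 0) = (-4, -1, 0) = -1·(4, 1, 0).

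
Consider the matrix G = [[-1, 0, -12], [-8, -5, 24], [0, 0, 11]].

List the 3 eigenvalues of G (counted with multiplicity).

Compute the characteristic polynomial p(λ) = det(λI - G).
Cofactor expansion gives p(λ) = λ^3 - 5λ^2 - 61λ - 55.
Try λ = -1: p(-1) = 0, so -1 is a root.
Factor out (λ + 1): p(λ) = (λ + 1)·(λ^2 - 6λ - 55).
The quadratic factors as (λ + 5)·(λ - 11).
Eigenvalues: -5, -1, 11.

-5, -1, 11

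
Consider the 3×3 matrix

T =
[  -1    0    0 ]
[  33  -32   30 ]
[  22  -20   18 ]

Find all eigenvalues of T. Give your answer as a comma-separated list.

-12, -2, -1

Compute the characteristic polynomial p(lambda) = det(lambda·I - T).
Cofactor expansion gives p(lambda) = lambda^3 + 15·lambda^2 + 38·lambda + 24.
Try lambda = -12: p(-12) = 0, so -12 is a root.
Dividing by (lambda + 12) leaves lambda^2 + 3·lambda + 2.
The quadratic factors as (lambda + 2)·(lambda + 1).
Eigenvalues: -12, -2, -1.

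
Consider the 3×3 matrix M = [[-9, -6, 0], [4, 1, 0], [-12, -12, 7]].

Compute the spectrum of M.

Compute the characteristic polynomial p(s) = det(sI - M).
Expanding along the first row, p(s) = s^3 + s^2 - 41s - 105.
Rational-root test: s = -5 gives p(-5) = 0.
Factor out (s + 5): p(s) = (s + 5)·(s^2 - 4s - 21).
The quadratic factors as (s + 3)·(s - 7).
Eigenvalues: -5, -3, 7.

-5, -3, 7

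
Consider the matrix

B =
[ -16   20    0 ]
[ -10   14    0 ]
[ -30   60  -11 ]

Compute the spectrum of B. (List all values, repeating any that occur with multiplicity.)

-11, -6, 4

Set up det(sI - B) = 0.
Cofactor expansion gives p(s) = s^3 + 13s^2 - 2s - 264.
Try s = -6: p(-6) = 0, so -6 is a root.
Dividing by (s + 6) leaves s^2 + 7s - 44.
The quadratic factors as (s + 11)·(s - 4).
Eigenvalues: -11, -6, 4.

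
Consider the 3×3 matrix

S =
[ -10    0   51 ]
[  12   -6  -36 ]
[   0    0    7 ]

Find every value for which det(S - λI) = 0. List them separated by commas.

-10, -6, 7

Set up det(rI - S) = 0.
Expanding along the first row, p(r) = r^3 + 9r^2 - 52r - 420.
Rational-root test: r = 7 gives p(7) = 0.
Factor out (r - 7): p(r) = (r - 7)·(r^2 + 16r + 60).
The quadratic factors as (r + 10)·(r + 6).
Eigenvalues: -10, -6, 7.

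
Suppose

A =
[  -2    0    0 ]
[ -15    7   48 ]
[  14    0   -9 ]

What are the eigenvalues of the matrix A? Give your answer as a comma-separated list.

-9, -2, 7

Compute the characteristic polynomial p(λ) = det(λI - A).
Expanding along the first row, p(λ) = λ^3 + 4λ^2 - 59λ - 126.
Try λ = -2: p(-2) = 0, so -2 is a root.
Dividing by (λ + 2) leaves λ^2 + 2λ - 63.
The quadratic factors as (λ + 9)·(λ - 7).
Eigenvalues: -9, -2, 7.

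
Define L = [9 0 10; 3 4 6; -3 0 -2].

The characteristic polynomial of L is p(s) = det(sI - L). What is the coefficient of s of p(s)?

40

p(s) = s^3 - 11s^2 + 40s - 48.
The coefficient of s is 40.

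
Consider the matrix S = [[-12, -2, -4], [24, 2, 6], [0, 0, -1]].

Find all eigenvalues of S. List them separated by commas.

-6, -4, -1

Compute the characteristic polynomial p(λ) = det(λI - S).
Expanding the 3×3 determinant: p(λ) = λ^3 + 11λ^2 + 34λ + 24.
Since p(-6) = 0, λ = -6 is a root.
Factor out (λ + 6): p(λ) = (λ + 6)·(λ^2 + 5λ + 4).
The quadratic factors as (λ + 4)·(λ + 1).
Eigenvalues: -6, -4, -1.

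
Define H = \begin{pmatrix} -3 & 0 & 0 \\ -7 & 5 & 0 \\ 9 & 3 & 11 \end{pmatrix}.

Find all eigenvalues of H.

H is lower triangular, so its eigenvalues are the diagonal entries.
Diagonal: -3, 5, 11.

-3, 5, 11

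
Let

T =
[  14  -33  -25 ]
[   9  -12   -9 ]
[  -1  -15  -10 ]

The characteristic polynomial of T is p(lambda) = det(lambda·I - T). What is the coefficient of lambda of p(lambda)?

p(lambda) = lambda^3 + 8·lambda^2 - 51·lambda - 198.
The coefficient of lambda is -51.

-51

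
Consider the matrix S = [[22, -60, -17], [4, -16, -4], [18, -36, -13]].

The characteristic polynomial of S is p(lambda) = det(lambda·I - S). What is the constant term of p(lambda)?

p(lambda) = lambda^3 + 7·lambda^2 - 28·lambda - 160.
The constant term is -160.

-160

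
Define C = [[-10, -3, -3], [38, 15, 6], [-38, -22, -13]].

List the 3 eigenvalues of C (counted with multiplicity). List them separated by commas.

-10, -7, 9

The characteristic polynomial is p(t) = det(tI - C).
Expanding along the first row, p(t) = t^3 + 8t^2 - 83t - 630.
Try t = -7: p(-7) = 0, so -7 is a root.
Factor out (t + 7): p(t) = (t + 7)·(t^2 + t - 90).
The quadratic factors as (t + 10)·(t - 9).
Eigenvalues: -10, -7, 9.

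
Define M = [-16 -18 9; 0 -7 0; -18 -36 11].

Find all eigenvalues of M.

Compute the characteristic polynomial p(μ) = det(μI - M).
Cofactor expansion gives p(μ) = μ^3 + 12μ^2 + 21μ - 98.
Since p(2) = 0, μ = 2 is a root.
Dividing by (μ - 2) leaves μ^2 + 14μ + 49.
The quadratic factor is (μ + 7)^2.
Eigenvalues: -7, -7, 2.

-7, -7, 2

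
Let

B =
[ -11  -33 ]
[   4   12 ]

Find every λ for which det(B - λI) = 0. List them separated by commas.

0, 1

det(B - sI) = (-11 - s)(12 - s) - (-33)·(4) = s^2 - s.
This factors as s·(s - 1) = 0.
Eigenvalues: 0, 1.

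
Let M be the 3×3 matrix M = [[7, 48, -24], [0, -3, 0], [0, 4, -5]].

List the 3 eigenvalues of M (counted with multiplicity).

-5, -3, 7

Set up det(λI - M) = 0.
Cofactor expansion gives p(λ) = λ^3 + λ^2 - 41λ - 105.
Try λ = -3: p(-3) = 0, so -3 is a root.
Factor out (λ + 3): p(λ) = (λ + 3)·(λ^2 - 2λ - 35).
The quadratic factors as (λ + 5)·(λ - 7).
Eigenvalues: -5, -3, 7.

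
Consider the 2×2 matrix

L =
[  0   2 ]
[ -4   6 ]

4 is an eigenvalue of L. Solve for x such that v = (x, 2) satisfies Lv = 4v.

1

We need (L - 4I)v = 0.
L - 4I = [[-4, 2], [-4, 2]].
Row 1: (-4)·x + (2)·2 = 0
Row 2: (-4)·x + (2)·2 = 0
Solving gives x = 1.
Check: L·(1, 2) = (4, 8) = 4·(1, 2).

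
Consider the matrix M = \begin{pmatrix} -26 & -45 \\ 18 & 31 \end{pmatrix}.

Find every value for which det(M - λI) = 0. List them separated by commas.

det(M - λI) = (-26 - λ)(31 - λ) - (-45)·(18) = λ^2 - 5λ + 4.
This factors as (λ - 1)·(λ - 4) = 0.
Eigenvalues: 1, 4.

1, 4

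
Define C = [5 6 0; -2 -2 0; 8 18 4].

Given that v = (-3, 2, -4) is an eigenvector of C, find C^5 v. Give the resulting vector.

(-3, 2, -4)

First find the eigenvalue: Cv = (-3, 2, -4) = 1·(-3, 2, -4), so λ = 1.
Then C^5 v = λ^5·v = 1^5·(-3, 2, -4) = 1·(-3, 2, -4) = (-3, 2, -4).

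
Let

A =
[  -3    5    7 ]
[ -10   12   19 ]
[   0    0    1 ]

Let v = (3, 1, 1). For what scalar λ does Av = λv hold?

1

Compute Av: A·(3, 1, 1) = (3, 1, 1).
Since Av = λv, compare component 1: 3 = λ·3, so λ = 1.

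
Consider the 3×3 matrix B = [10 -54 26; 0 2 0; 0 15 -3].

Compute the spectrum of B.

-3, 2, 10

Compute the characteristic polynomial p(r) = det(rI - B).
Expanding the 3×3 determinant: p(r) = r^3 - 9r^2 - 16r + 60.
Try r = 10: p(10) = 0, so 10 is a root.
Dividing by (r - 10) leaves r^2 + r - 6.
The quadratic factors as (r + 3)·(r - 2).
Eigenvalues: -3, 2, 10.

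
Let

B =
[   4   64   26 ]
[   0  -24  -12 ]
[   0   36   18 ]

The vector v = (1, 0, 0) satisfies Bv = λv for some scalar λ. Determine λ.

4

Compute Bv: B·(1, 0, 0) = (4, 0, 0).
Since Bv = λv, compare component 1: 4 = λ·1, so λ = 4.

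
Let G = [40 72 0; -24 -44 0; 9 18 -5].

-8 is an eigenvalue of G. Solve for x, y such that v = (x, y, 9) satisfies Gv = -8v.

9, -6

We need (G + 8I)v = 0.
G + 8I = [[48, 72, 0], [-24, -36, 0], [9, 18, 3]].
Row 1: (48)·x + (72)·y + (0)·9 = 0
Row 2: (-24)·x + (-36)·y + (0)·9 = 0
Row 3: (9)·x + (18)·y + (3)·9 = 0
Solving gives x = 9, y = -6.
Check: G·(9, -6, 9) = (-72, 48, -72) = -8·(9, -6, 9).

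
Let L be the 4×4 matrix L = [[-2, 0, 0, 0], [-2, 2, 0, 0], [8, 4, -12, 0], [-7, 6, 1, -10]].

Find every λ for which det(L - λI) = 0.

L is lower triangular, so its eigenvalues are the diagonal entries.
Diagonal: -2, 2, -12, -10.

-12, -10, -2, 2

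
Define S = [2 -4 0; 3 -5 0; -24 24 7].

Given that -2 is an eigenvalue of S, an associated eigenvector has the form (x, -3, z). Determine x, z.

We need (S + 2I)v = 0.
S + 2I = [[4, -4, 0], [3, -3, 0], [-24, 24, 9]].
Row 1: (4)·x + (-4)·-3 + (0)·z = 0
Row 2: (3)·x + (-3)·-3 + (0)·z = 0
Row 3: (-24)·x + (24)·-3 + (9)·z = 0
Solving gives x = -3, z = 0.
Check: S·(-3, -3, 0) = (6, 6, 0) = -2·(-3, -3, 0).

-3, 0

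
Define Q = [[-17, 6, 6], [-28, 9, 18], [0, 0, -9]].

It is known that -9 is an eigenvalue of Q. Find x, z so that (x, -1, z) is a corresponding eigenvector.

We need (Q + 9I)v = 0.
Q + 9I = [[-8, 6, 6], [-28, 18, 18], [0, 0, 0]].
Row 1: (-8)·x + (6)·-1 + (6)·z = 0
Row 2: (-28)·x + (18)·-1 + (18)·z = 0
Row 3: (0)·x + (0)·-1 + (0)·z = 0
Solving gives x = 0, z = 1.
Check: Q·(0, -1, 1) = (0, 9, -9) = -9·(0, -1, 1).

0, 1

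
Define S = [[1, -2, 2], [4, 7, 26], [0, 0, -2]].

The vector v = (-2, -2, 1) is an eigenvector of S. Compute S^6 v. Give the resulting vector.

First find the eigenvalue: Sv = (4, 4, -2) = -2·(-2, -2, 1), so λ = -2.
Then S^6 v = λ^6·v = (-2)^6·(-2, -2, 1) = 64·(-2, -2, 1) = (-128, -128, 64).

(-128, -128, 64)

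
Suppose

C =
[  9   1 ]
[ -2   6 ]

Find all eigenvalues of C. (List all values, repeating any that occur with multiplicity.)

7, 8

det(C - lambda·I) = (9 - lambda)(6 - lambda) - (1)·(-2) = lambda^2 - 15·lambda + 56.
This factors as (lambda - 7)·(lambda - 8) = 0.
Eigenvalues: 7, 8.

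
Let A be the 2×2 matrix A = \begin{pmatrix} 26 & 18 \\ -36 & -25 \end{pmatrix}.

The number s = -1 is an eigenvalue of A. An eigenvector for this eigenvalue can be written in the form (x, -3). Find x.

2

We need (A + 1I)v = 0.
A + 1I = [[27, 18], [-36, -24]].
Row 1: (27)·x + (18)·-3 = 0
Row 2: (-36)·x + (-24)·-3 = 0
Solving gives x = 2.
Check: A·(2, -3) = (-2, 3) = -1·(2, -3).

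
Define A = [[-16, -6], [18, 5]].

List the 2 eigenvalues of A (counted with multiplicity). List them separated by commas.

-7, -4

det(A - tI) = (-16 - t)(5 - t) - (-6)·(18) = t^2 + 11t + 28.
This factors as (t + 7)·(t + 4) = 0.
Eigenvalues: -7, -4.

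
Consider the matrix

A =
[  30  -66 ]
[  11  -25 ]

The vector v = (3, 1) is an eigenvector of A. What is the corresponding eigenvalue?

Compute Av: A·(3, 1) = (24, 8).
Since Av = λv, compare component 1: 24 = λ·3, so λ = 8.

8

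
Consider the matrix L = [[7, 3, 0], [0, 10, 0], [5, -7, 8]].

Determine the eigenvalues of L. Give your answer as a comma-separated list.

Compute the characteristic polynomial p(t) = det(tI - L).
Expanding the 3×3 determinant: p(t) = t^3 - 25t^2 + 206t - 560.
Try t = 8: p(8) = 0, so 8 is a root.
Factor out (t - 8): p(t) = (t - 8)·(t^2 - 17t + 70).
The quadratic factors as (t - 7)·(t - 10).
Eigenvalues: 7, 8, 10.

7, 8, 10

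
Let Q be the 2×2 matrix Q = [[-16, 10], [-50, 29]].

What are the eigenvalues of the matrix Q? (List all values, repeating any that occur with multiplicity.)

4, 9

det(Q - tI) = (-16 - t)(29 - t) - (10)·(-50) = t^2 - 13t + 36.
This factors as (t - 4)·(t - 9) = 0.
Eigenvalues: 4, 9.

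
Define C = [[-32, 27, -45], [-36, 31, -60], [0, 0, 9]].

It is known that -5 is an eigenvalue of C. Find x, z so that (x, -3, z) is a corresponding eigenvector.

We need (C + 5I)v = 0.
C + 5I = [[-27, 27, -45], [-36, 36, -60], [0, 0, 14]].
Row 1: (-27)·x + (27)·-3 + (-45)·z = 0
Row 2: (-36)·x + (36)·-3 + (-60)·z = 0
Row 3: (0)·x + (0)·-3 + (14)·z = 0
Solving gives x = -3, z = 0.
Check: C·(-3, -3, 0) = (15, 15, 0) = -5·(-3, -3, 0).

-3, 0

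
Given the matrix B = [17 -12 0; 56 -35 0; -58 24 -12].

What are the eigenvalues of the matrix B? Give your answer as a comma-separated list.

-12, -11, -7

Set up det(sI - B) = 0.
Expanding the 3×3 determinant: p(s) = s^3 + 30s^2 + 293s + 924.
Try s = -11: p(-11) = 0, so -11 is a root.
Dividing by (s + 11) leaves s^2 + 19s + 84.
The quadratic factors as (s + 12)·(s + 7).
Eigenvalues: -12, -11, -7.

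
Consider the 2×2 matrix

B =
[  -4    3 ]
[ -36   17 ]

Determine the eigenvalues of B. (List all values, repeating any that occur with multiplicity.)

det(B - μI) = (-4 - μ)(17 - μ) - (3)·(-36) = μ^2 - 13μ + 40.
This factors as (μ - 5)·(μ - 8) = 0.
Eigenvalues: 5, 8.

5, 8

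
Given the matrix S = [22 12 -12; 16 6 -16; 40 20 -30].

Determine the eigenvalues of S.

The characteristic polynomial is p(μ) = det(μI - S).
Expanding the 3×3 determinant: p(μ) = μ^3 + 2μ^2 - 100μ - 200.
Try μ = -10: p(-10) = 0, so -10 is a root.
Dividing by (μ + 10) leaves μ^2 - 8μ - 20.
The quadratic factors as (μ + 2)·(μ - 10).
Eigenvalues: -10, -2, 10.

-10, -2, 10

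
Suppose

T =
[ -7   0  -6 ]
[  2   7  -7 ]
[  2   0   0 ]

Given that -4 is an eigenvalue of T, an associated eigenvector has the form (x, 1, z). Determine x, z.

We need (T + 4I)v = 0.
T + 4I = [[-3, 0, -6], [2, 11, -7], [2, 0, 4]].
Row 1: (-3)·x + (0)·1 + (-6)·z = 0
Row 2: (2)·x + (11)·1 + (-7)·z = 0
Row 3: (2)·x + (0)·1 + (4)·z = 0
Solving gives x = -2, z = 1.
Check: T·(-2, 1, 1) = (8, -4, -4) = -4·(-2, 1, 1).

-2, 1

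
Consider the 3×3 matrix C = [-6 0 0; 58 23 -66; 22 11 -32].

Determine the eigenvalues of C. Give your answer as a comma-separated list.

-10, -6, 1

Set up det(μI - C) = 0.
Expanding along the first row, p(μ) = μ^3 + 15μ^2 + 44μ - 60.
Try μ = -6: p(-6) = 0, so -6 is a root.
Dividing by (μ + 6) leaves μ^2 + 9μ - 10.
The quadratic factors as (μ + 10)·(μ - 1).
Eigenvalues: -10, -6, 1.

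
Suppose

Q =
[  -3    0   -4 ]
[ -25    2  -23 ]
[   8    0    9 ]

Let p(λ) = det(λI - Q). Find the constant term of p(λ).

-10

p(λ) = λ^3 - 8λ^2 + 17λ - 10.
The constant term is -10.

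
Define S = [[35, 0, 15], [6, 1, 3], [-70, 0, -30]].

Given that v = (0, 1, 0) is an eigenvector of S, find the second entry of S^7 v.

1

First find the eigenvalue: Sv = (0, 1, 0) = 1·(0, 1, 0), so λ = 1.
Then S^7 v = λ^7·v = 1^7·(0, 1, 0) = 1·(0, 1, 0) = (0, 1, 0).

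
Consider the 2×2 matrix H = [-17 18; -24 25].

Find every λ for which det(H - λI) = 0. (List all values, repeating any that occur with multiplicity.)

1, 7

det(H - lambda·I) = (-17 - lambda)(25 - lambda) - (18)·(-24) = lambda^2 - 8·lambda + 7.
This factors as (lambda - 1)·(lambda - 7) = 0.
Eigenvalues: 1, 7.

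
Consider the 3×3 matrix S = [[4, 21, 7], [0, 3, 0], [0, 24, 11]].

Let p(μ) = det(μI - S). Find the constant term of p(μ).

-132

p(μ) = μ^3 - 18μ^2 + 89μ - 132.
The constant term is -132.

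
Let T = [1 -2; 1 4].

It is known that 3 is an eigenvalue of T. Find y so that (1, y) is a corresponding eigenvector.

We need (T - 3I)v = 0.
T - 3I = [[-2, -2], [1, 1]].
Row 1: (-2)·1 + (-2)·y = 0
Row 2: (1)·1 + (1)·y = 0
Solving gives y = -1.
Check: T·(1, -1) = (3, -3) = 3·(1, -1).

-1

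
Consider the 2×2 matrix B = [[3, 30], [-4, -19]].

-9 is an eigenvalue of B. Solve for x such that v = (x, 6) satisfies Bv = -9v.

-15

We need (B + 9I)v = 0.
B + 9I = [[12, 30], [-4, -10]].
Row 1: (12)·x + (30)·6 = 0
Row 2: (-4)·x + (-10)·6 = 0
Solving gives x = -15.
Check: B·(-15, 6) = (135, -54) = -9·(-15, 6).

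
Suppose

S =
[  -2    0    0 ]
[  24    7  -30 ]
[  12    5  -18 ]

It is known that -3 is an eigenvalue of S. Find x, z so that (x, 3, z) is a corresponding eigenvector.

0, 1

We need (S + 3I)v = 0.
S + 3I = [[1, 0, 0], [24, 10, -30], [12, 5, -15]].
Row 1: (1)·x + (0)·3 + (0)·z = 0
Row 2: (24)·x + (10)·3 + (-30)·z = 0
Row 3: (12)·x + (5)·3 + (-15)·z = 0
Solving gives x = 0, z = 1.
Check: S·(0, 3, 1) = (0, -9, -3) = -3·(0, 3, 1).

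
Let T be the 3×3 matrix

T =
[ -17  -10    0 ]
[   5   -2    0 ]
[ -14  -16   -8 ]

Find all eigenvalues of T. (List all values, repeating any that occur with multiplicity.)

Set up det(λI - T) = 0.
Expanding the 3×3 determinant: p(λ) = λ^3 + 27λ^2 + 236λ + 672.
Since p(-7) = 0, λ = -7 is a root.
Factor out (λ + 7): p(λ) = (λ + 7)·(λ^2 + 20λ + 96).
The quadratic factors as (λ + 12)·(λ + 8).
Eigenvalues: -12, -8, -7.

-12, -8, -7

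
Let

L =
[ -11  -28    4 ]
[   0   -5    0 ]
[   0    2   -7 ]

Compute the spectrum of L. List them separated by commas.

Set up det(tI - L) = 0.
Expanding along the first row, p(t) = t^3 + 23t^2 + 167t + 385.
Since p(-5) = 0, t = -5 is a root.
Factor out (t + 5): p(t) = (t + 5)·(t^2 + 18t + 77).
The quadratic factors as (t + 11)·(t + 7).
Eigenvalues: -11, -7, -5.

-11, -7, -5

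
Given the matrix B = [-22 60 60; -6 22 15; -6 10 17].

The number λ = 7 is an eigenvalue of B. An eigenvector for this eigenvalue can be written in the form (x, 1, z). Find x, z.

0, -1

We need (B - 7I)v = 0.
B - 7I = [[-29, 60, 60], [-6, 15, 15], [-6, 10, 10]].
Row 1: (-29)·x + (60)·1 + (60)·z = 0
Row 2: (-6)·x + (15)·1 + (15)·z = 0
Row 3: (-6)·x + (10)·1 + (10)·z = 0
Solving gives x = 0, z = -1.
Check: B·(0, 1, -1) = (0, 7, -7) = 7·(0, 1, -1).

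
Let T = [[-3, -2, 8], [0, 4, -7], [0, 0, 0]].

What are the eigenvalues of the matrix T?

-3, 0, 4

T is upper triangular, so its eigenvalues are the diagonal entries.
Diagonal: -3, 4, 0.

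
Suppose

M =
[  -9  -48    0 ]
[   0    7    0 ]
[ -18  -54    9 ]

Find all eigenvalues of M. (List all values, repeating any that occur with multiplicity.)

-9, 7, 9

Compute the characteristic polynomial p(s) = det(sI - M).
Expanding along the first row, p(s) = s^3 - 7s^2 - 81s + 567.
Since p(7) = 0, s = 7 is a root.
Factor out (s - 7): p(s) = (s - 7)·(s^2 - 81).
The quadratic factors as (s + 9)·(s - 9).
Eigenvalues: -9, 7, 9.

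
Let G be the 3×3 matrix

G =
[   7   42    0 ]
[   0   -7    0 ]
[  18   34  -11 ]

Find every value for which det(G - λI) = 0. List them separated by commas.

Compute the characteristic polynomial p(t) = det(tI - G).
Expanding the 3×3 determinant: p(t) = t^3 + 11t^2 - 49t - 539.
Rational-root test: t = 7 gives p(7) = 0.
Factor out (t - 7): p(t) = (t - 7)·(t^2 + 18t + 77).
The quadratic factors as (t + 11)·(t + 7).
Eigenvalues: -11, -7, 7.

-11, -7, 7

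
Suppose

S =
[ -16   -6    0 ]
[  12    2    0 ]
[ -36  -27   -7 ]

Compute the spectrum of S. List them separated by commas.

-10, -7, -4

Compute the characteristic polynomial p(λ) = det(λI - S).
Expanding along the first row, p(λ) = λ^3 + 21λ^2 + 138λ + 280.
Rational-root test: λ = -4 gives p(-4) = 0.
Dividing by (λ + 4) leaves λ^2 + 17λ + 70.
The quadratic factors as (λ + 10)·(λ + 7).
Eigenvalues: -10, -7, -4.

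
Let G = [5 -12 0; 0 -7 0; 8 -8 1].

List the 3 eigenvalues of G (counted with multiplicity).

-7, 1, 5

Compute the characteristic polynomial p(t) = det(tI - G).
Expanding the 3×3 determinant: p(t) = t^3 + t^2 - 37t + 35.
Rational-root test: t = 5 gives p(5) = 0.
Factor out (t - 5): p(t) = (t - 5)·(t^2 + 6t - 7).
The quadratic factors as (t + 7)·(t - 1).
Eigenvalues: -7, 1, 5.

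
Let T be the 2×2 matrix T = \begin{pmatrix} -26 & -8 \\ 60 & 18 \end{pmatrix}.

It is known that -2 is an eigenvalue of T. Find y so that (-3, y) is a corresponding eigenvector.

We need (T + 2I)v = 0.
T + 2I = [[-24, -8], [60, 20]].
Row 1: (-24)·-3 + (-8)·y = 0
Row 2: (60)·-3 + (20)·y = 0
Solving gives y = 9.
Check: T·(-3, 9) = (6, -18) = -2·(-3, 9).

9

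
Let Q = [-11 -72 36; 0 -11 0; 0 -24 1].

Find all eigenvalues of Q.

Set up det(rI - Q) = 0.
Cofactor expansion gives p(r) = r^3 + 21r^2 + 99r - 121.
Try r = 1: p(1) = 0, so 1 is a root.
Dividing by (r - 1) leaves r^2 + 22r + 121.
The quadratic factor is (r + 11)^2.
Eigenvalues: -11, -11, 1.

-11, -11, 1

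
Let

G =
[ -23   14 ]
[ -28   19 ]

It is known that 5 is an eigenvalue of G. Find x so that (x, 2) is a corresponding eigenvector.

We need (G - 5I)v = 0.
G - 5I = [[-28, 14], [-28, 14]].
Row 1: (-28)·x + (14)·2 = 0
Row 2: (-28)·x + (14)·2 = 0
Solving gives x = 1.
Check: G·(1, 2) = (5, 10) = 5·(1, 2).

1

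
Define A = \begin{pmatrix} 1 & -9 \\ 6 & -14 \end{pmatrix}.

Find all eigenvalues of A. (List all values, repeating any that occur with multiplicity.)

-8, -5

det(A - sI) = (1 - s)(-14 - s) - (-9)·(6) = s^2 + 13s + 40.
This factors as (s + 8)·(s + 5) = 0.
Eigenvalues: -8, -5.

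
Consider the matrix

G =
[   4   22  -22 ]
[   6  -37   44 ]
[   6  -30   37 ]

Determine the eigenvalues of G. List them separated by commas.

-7, 4, 7

The characteristic polynomial is p(μ) = det(μI - G).
Cofactor expansion gives p(μ) = μ^3 - 4μ^2 - 49μ + 196.
Try μ = 4: p(4) = 0, so 4 is a root.
Dividing by (μ - 4) leaves μ^2 - 49.
The quadratic factors as (μ + 7)·(μ - 7).
Eigenvalues: -7, 4, 7.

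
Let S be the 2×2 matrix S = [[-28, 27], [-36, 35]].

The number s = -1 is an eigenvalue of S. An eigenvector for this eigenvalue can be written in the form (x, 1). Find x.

1

We need (S + 1I)v = 0.
S + 1I = [[-27, 27], [-36, 36]].
Row 1: (-27)·x + (27)·1 = 0
Row 2: (-36)·x + (36)·1 = 0
Solving gives x = 1.
Check: S·(1, 1) = (-1, -1) = -1·(1, 1).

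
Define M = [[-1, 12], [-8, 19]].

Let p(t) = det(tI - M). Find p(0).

p(0) = det(0·I − M) = det(−M) = (−1)^2·det(M).
det(M) = 77, so p(0) = 77.

77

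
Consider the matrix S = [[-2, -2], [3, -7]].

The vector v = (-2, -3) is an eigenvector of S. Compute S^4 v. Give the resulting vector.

First find the eigenvalue: Sv = (10, 15) = -5·(-2, -3), so λ = -5.
Then S^4 v = λ^4·v = (-5)^4·(-2, -3) = 625·(-2, -3) = (-1250, -1875).

(-1250, -1875)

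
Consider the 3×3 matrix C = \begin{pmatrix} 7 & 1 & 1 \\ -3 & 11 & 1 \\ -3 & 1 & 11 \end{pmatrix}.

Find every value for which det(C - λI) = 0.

Set up det(λI - C) = 0.
Expanding the 3×3 determinant: p(λ) = λ^3 - 29λ^2 + 280λ - 900.
Rational-root test: λ = 9 gives p(9) = 0.
Dividing by (λ - 9) leaves λ^2 - 20λ + 100.
The quadratic factor is (λ - 10)^2.
Eigenvalues: 9, 10, 10.

9, 10, 10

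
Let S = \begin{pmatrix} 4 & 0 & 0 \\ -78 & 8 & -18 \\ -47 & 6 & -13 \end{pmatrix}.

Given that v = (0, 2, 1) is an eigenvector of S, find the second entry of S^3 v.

-2

First find the eigenvalue: Sv = (0, -2, -1) = -1·(0, 2, 1), so λ = -1.
Then S^3 v = λ^3·v = (-1)^3·(0, 2, 1) = -1·(0, 2, 1) = (0, -2, -1).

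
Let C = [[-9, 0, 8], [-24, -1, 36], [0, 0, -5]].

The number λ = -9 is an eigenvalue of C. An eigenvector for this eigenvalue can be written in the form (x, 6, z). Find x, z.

We need (C + 9I)v = 0.
C + 9I = [[0, 0, 8], [-24, 8, 36], [0, 0, 4]].
Row 1: (0)·x + (0)·6 + (8)·z = 0
Row 2: (-24)·x + (8)·6 + (36)·z = 0
Row 3: (0)·x + (0)·6 + (4)·z = 0
Solving gives x = 2, z = 0.
Check: C·(2, 6, 0) = (-18, -54, 0) = -9·(2, 6, 0).

2, 0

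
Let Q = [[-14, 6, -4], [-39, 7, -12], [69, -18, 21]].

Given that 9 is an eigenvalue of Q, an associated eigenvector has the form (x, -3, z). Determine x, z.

-2, 7

We need (Q - 9I)v = 0.
Q - 9I = [[-23, 6, -4], [-39, -2, -12], [69, -18, 12]].
Row 1: (-23)·x + (6)·-3 + (-4)·z = 0
Row 2: (-39)·x + (-2)·-3 + (-12)·z = 0
Row 3: (69)·x + (-18)·-3 + (12)·z = 0
Solving gives x = -2, z = 7.
Check: Q·(-2, -3, 7) = (-18, -27, 63) = 9·(-2, -3, 7).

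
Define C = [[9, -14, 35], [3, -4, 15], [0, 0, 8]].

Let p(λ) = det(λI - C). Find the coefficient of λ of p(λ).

46

p(λ) = λ^3 - 13λ^2 + 46λ - 48.
The coefficient of λ is 46.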